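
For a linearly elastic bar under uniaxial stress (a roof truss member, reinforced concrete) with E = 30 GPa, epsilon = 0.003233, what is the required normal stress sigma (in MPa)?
Model: a linearly elastic bar under uniaxial stress, so epsilon = sigma / E.
Solve for sigma: sigma = epsilon·E.
Convert to SI units:
  E = 30 GPa = 3 × 10¹⁰ Pa
Substitute:
  sigma = 0.003233 × (3 × 10¹⁰)
  sigma = 9.699 × 10⁷ Pa
Convert: sigma = 9.699 × 10⁷ Pa = 96.99 MPa
Final answer: sigma = 96.99 MPa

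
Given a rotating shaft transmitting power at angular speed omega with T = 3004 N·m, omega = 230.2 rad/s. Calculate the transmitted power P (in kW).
Model: a rotating shaft transmitting power at angular speed omega, so P = T·omega.
Substitute:
  P = 3004 × 230.2
  P = 691500 W
Convert: P = 691500 W = 691.5 kW
Final answer: P = 691.5 kW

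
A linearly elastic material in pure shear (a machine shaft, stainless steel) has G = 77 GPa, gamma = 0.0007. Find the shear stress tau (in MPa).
Model: a linearly elastic material in pure shear, so tau = G·gamma.
Convert to SI units:
  G = 77 GPa = 7.7 × 10¹⁰ Pa
Substitute:
  tau = (7.7 × 10¹⁰) × 0.0007
  tau = 5.39 × 10⁷ Pa
Convert: tau = 5.39 × 10⁷ Pa = 53.9 MPa
Final answer: tau = 53.9 MPa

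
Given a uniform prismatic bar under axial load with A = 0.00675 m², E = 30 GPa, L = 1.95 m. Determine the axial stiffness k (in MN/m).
Model: a uniform prismatic bar under axial load, so k = (A·E) / L.
Convert to SI units:
  E = 30 GPa = 3 × 10¹⁰ Pa
Substitute:
  k = (0.00675 × (3 × 10¹⁰)) / 1.95
  k = 1.038 × 10⁸ N/m
Convert: k = 1.038 × 10⁸ N/m = 103.8 MN/m
Final answer: k = 103.8 MN/m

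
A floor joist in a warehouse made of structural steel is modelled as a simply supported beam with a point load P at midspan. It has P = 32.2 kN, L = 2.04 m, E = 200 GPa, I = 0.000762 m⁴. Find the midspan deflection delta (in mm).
Model: a simply supported beam with a point load P at midspan, so delta = (P·L^3) / (48·E·I).
Convert to SI units:
  P = 32.2 kN = 32200 N
  E = 200 GPa = 2 × 10¹¹ Pa
Substitute:
  delta = (32200 × 2.04^3) / (48 × (2 × 10¹¹) × 0.000762)
  delta = 3.737 × 10⁻⁵ m
Convert: delta = 3.737 × 10⁻⁵ m = 0.03737 mm
Final answer: delta = 0.03737 mm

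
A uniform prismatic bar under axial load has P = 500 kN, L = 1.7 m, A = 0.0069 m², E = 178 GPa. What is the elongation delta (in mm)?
Model: a uniform prismatic bar under axial load, so delta = (P·L) / (A·E).
Convert to SI units:
  P = 500 kN = 500000 N
  E = 178 GPa = 1.78 × 10¹¹ Pa
Substitute:
  delta = (500000 × 1.7) / (0.0069 × (1.78 × 10¹¹))
  delta = 0.0006921 m
Convert: delta = 0.0006921 m = 0.6921 mm
Final answer: delta = 0.6921 mm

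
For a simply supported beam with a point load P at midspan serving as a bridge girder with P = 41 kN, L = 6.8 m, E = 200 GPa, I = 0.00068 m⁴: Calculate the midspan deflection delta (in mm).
Model: a simply supported beam with a point load P at midspan, so delta = (P·L^3) / (48·E·I).
Convert to SI units:
  P = 41 kN = 41000 N
  E = 200 GPa = 2 × 10¹¹ Pa
Substitute:
  delta = (41000 × 6.8^3) / (48 × (2 × 10¹¹) × 0.00068)
  delta = 0.001975 m
Convert: delta = 0.001975 m = 1.975 mm
Final answer: delta = 1.975 mm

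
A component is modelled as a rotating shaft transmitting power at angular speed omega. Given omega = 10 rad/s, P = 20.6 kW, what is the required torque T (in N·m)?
Model: a rotating shaft transmitting power at angular speed omega, so P = T·omega.
Solve for T: T = P / omega.
Convert to SI units:
  P = 20.6 kW = 20600 W
Substitute:
  T = 20600 / 10
  T = 2060 N·m
Final answer: T = 2060 N·m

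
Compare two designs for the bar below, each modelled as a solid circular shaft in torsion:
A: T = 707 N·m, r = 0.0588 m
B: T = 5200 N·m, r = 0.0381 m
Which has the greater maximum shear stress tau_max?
Model: a solid circular shaft in torsion, so tau_max = (2·T) / (π·r^3) (SI units).
  A: tau_max = (2 × 707) / (π × 0.0588^3) = 2.214 × 10⁶ Pa = 2.214 MPa
  B: tau_max = (2 × 5200) / (π × 0.0381^3) = 5.986 × 10⁷ Pa = 59.86 MPa
59.86 MPa > 2.214 MPa, so B is larger.
Final answer: B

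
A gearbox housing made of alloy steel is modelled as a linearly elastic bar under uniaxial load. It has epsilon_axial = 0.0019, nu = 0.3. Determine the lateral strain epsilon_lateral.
Model: a linearly elastic bar under uniaxial load, so epsilon_lateral = -nu·epsilon_axial.
Substitute:
  epsilon_lateral = -(0.3 × 0.0019)
  epsilon_lateral = -0.00057
Final answer: epsilon_lateral = -0.00057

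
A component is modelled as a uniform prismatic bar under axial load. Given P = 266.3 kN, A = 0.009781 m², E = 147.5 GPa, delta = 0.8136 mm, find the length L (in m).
Model: a uniform prismatic bar under axial load, so delta = (P·L) / (A·E).
Solve for L: L = (delta·A·E) / P.
Convert to SI units:
  P = 266.3 kN = 266300 N
  E = 147.5 GPa = 1.475 × 10¹¹ Pa
  delta = 0.8136 mm = 0.0008136 m
Substitute:
  L = (0.0008136 × 0.009781 × (1.475 × 10¹¹)) / 266300
  L = 4.408 m
Final answer: L = 4.408 m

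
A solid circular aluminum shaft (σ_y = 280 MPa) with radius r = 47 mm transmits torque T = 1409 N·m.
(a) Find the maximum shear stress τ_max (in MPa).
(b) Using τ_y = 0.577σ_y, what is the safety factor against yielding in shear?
(a) For a solid circular shaft, τ_max = T·r/J with J = π·r^4/2, i.e. τ_max = 2·T / (π·r^3). Convert r = 47 mm = 0.047 m.
  τ_max = (2 × 1409) / (π × 0.047^3) = 8.64 × 10⁶ Pa = 8.64 MPa
(b) τ_y = 0.577 × 280 = 161.56 MPa
  SF = τ_y/τ_max = 161.56 / 8.64 = 18.7
Final answer: (a) τ_max = 8.64 MPa, (b) SF = 18.7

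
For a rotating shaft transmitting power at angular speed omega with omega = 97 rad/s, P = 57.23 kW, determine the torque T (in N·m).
Model: a rotating shaft transmitting power at angular speed omega, so P = T·omega.
Solve for T: T = P / omega.
Convert to SI units:
  P = 57.23 kW = 57230 W
Substitute:
  T = 57230 / 97
  T = 590 N·m
Final answer: T = 590 N·m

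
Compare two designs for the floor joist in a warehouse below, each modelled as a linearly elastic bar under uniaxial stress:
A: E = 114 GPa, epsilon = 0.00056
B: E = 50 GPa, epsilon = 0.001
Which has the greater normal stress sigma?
Model: a linearly elastic bar under uniaxial stress, so sigma = E·epsilon (SI units).
  A: sigma = (1.14 × 10¹¹) × 0.00056 = 6.384 × 10⁷ Pa = 63.84 MPa
  B: sigma = (5 × 10¹⁰) × 0.001 = 5 × 10⁷ Pa = 50 MPa
63.84 MPa > 50 MPa, so A is larger.
Final answer: A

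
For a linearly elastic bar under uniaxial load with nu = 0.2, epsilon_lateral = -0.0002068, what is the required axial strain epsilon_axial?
Model: a linearly elastic bar under uniaxial load, so epsilon_lateral = -nu·epsilon_axial.
Solve for epsilon_axial: epsilon_axial = -epsilon_lateral / nu.
Substitute:
  epsilon_axial = -(-0.0002068) / 0.2
  epsilon_axial = 0.001034
Final answer: epsilon_axial = 0.001034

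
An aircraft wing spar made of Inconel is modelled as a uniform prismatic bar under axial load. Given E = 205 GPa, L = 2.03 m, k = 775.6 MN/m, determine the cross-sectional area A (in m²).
Model: a uniform prismatic bar under axial load, so k = (A·E) / L.
Solve for A: A = (k·L) / E.
Convert to SI units:
  E = 205 GPa = 2.05 × 10¹¹ Pa
  k = 775.6 MN/m = 7.756 × 10⁸ N/m
Substitute:
  A = ((7.756 × 10⁸) × 2.03) / (2.05 × 10¹¹)
  A = 0.00768 m²
Final answer: A = 0.00768 m²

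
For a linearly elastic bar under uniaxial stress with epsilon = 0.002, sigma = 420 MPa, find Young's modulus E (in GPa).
Model: a linearly elastic bar under uniaxial stress, so sigma = E·epsilon.
Solve for E: E = sigma / epsilon.
Convert to SI units:
  sigma = 420 MPa = 4.2 × 10⁸ Pa
Substitute:
  E = (4.2 × 10⁸) / 0.002
  E = 2.1 × 10¹¹ Pa
Convert: E = 2.1 × 10¹¹ Pa = 210 GPa
Final answer: E = 210 GPa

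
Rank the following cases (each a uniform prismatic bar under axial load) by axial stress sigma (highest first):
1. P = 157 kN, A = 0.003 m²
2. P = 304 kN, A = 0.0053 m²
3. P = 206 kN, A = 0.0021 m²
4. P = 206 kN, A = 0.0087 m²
Model: a uniform prismatic bar under axial load, so sigma = P / A (SI units).
  Case 1: sigma = 157000 / 0.003 = 5.233 × 10⁷ Pa = 52.33 MPa
  Case 2: sigma = 304000 / 0.0053 = 5.736 × 10⁷ Pa = 57.36 MPa
  Case 3: sigma = 206000 / 0.0021 = 9.81 × 10⁷ Pa = 98.1 MPa
  Case 4: sigma = 206000 / 0.0087 = 2.368 × 10⁷ Pa = 23.68 MPa
Ordering: 98.1 MPa (case 3) > 57.36 MPa (case 2) > 52.33 MPa (case 1) > 23.68 MPa (case 4)
Final answer: 3, 2, 1, 4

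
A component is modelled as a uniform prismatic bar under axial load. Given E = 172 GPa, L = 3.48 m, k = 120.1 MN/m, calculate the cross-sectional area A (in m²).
Model: a uniform prismatic bar under axial load, so k = (A·E) / L.
Solve for A: A = (k·L) / E.
Convert to SI units:
  E = 172 GPa = 1.72 × 10¹¹ Pa
  k = 120.1 MN/m = 1.201 × 10⁸ N/m
Substitute:
  A = ((1.201 × 10⁸) × 3.48) / (1.72 × 10¹¹)
  A = 0.00243 m²
Final answer: A = 0.00243 m²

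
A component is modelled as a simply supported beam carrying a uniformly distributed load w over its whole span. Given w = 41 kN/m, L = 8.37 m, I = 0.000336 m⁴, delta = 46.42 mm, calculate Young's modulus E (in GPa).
Model: a simply supported beam carrying a uniformly distributed load w over its whole span, so delta = (5·w·L^4) / (384·E·I).
Solve for E: E = (5·w·L^4) / (384·delta·I).
Convert to SI units:
  w = 41 kN/m = 41000 N/m
  delta = 46.42 mm = 0.04642 m
Substitute:
  E = (5 × 41000 × 8.37^4) / (384 × 0.04642 × 0.000336)
  E = 1.68 × 10¹¹ Pa
Convert: E = 1.68 × 10¹¹ Pa = 168 GPa
Final answer: E = 168 GPa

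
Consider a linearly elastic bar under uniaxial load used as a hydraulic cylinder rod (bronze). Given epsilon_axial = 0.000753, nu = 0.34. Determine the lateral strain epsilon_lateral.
Model: a linearly elastic bar under uniaxial load, so epsilon_lateral = -nu·epsilon_axial.
Substitute:
  epsilon_lateral = -(0.34 × 0.000753)
  epsilon_lateral = -0.000256
Final answer: epsilon_lateral = -0.000256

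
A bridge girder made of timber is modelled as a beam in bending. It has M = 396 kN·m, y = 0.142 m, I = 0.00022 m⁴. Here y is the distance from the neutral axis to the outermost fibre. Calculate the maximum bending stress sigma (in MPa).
Model: a beam in bending, so sigma = (M·y) / I.
Convert to SI units:
  M = 396 kN·m = 396000 N·m
Substitute:
  sigma = (396000 × 0.142) / 0.00022
  sigma = 2.556 × 10⁸ Pa
Convert: sigma = 2.556 × 10⁸ Pa = 255.6 MPa
Final answer: sigma = 255.6 MPa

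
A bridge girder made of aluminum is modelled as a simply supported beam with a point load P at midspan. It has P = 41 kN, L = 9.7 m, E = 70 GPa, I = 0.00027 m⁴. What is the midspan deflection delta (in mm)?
Model: a simply supported beam with a point load P at midspan, so delta = (P·L^3) / (48·E·I).
Convert to SI units:
  P = 41 kN = 41000 N
  E = 70 GPa = 7 × 10¹⁰ Pa
Substitute:
  delta = (41000 × 9.7^3) / (48 × (7 × 10¹⁰) × 0.00027)
  delta = 0.04125 m
Convert: delta = 0.04125 m = 41.25 mm
Final answer: delta = 41.25 mm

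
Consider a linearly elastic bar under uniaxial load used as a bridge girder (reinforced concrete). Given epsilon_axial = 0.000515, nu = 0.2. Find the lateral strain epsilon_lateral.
Model: a linearly elastic bar under uniaxial load, so epsilon_lateral = -nu·epsilon_axial.
Substitute:
  epsilon_lateral = -(0.2 × 0.000515)
  epsilon_lateral = -0.000103
Final answer: epsilon_lateral = -0.000103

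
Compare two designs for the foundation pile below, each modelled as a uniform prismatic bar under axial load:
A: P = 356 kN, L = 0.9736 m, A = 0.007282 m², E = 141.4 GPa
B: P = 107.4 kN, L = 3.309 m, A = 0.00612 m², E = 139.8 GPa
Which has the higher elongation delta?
Model: a uniform prismatic bar under axial load, so delta = (P·L) / (A·E) (SI units).
  A: delta = (356000 × 0.9736) / (0.007282 × (1.414 × 10¹¹)) = 0.0003366 m = 0.3366 mm
  B: delta = (107400 × 3.309) / (0.00612 × (1.398 × 10¹¹)) = 0.0004154 m = 0.4154 mm
0.4154 mm > 0.3366 mm, so B is larger.
Final answer: B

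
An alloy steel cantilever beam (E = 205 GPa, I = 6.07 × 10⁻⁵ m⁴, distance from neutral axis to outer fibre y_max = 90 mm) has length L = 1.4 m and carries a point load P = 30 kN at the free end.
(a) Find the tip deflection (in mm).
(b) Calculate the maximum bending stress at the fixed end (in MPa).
(a) Tip deflection of a cantilever with an end point load: δ = P·L^3 / (3·E·I). Convert P = 30 kN = 30000 N, E = 205 GPa = 2.05 × 10¹¹ Pa.
  δ = (30000 × 1.4^3) / (3 × (2.05 × 10¹¹) × (6.07 × 10⁻⁵)) = 0.002205 m = 2.205 mm
(b) Maximum bending moment at the fixed end: M = P·L = 30000 × 1.4 = 42000 N·m. Convert y_max = 90 mm = 0.09 m.
  σ = M·y_max / I = (42000 × 0.09) / (6.07 × 10⁻⁵) = 6.227 × 10⁷ Pa = 62.27 MPa
Final answer: (a) δ = 2.205 mm, (b) σ = 62.27 MPa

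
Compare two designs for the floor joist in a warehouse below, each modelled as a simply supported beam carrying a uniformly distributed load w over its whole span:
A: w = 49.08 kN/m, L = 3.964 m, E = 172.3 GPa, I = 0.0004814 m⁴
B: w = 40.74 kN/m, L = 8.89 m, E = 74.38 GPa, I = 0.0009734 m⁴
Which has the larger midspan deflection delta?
Model: a simply supported beam carrying a uniformly distributed load w over its whole span, so delta = (5·w·L^4) / (384·E·I) (SI units).
  A: delta = (5 × 49080 × 3.964^4) / (384 × (1.723 × 10¹¹) × 0.0004814) = 0.001902 m = 1.902 mm
  B: delta = (5 × 40740 × 8.89^4) / (384 × (7.438 × 10¹⁰) × 0.0009734) = 0.04576 m = 45.76 mm
45.76 mm > 1.902 mm, so B is larger.
Final answer: B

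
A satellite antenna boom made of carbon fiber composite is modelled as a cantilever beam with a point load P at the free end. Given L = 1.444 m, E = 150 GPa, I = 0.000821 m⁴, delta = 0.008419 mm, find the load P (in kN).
Model: a cantilever beam with a point load P at the free end, so delta = (P·L^3) / (3·E·I).
Solve for P: P = (3·delta·E·I) / L^3.
Convert to SI units:
  E = 150 GPa = 1.5 × 10¹¹ Pa
  delta = 0.008419 mm = 8.419 × 10⁻⁶ m
Substitute:
  P = (3 × (8.419 × 10⁻⁶) × (1.5 × 10¹¹) × 0.000821) / 1.444^3
  P = 1033 N
Convert: P = 1033 N = 1.033 kN
Final answer: P = 1.033 kN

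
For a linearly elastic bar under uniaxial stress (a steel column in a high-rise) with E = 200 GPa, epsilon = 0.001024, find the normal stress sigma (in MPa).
Model: a linearly elastic bar under uniaxial stress, so epsilon = sigma / E.
Solve for sigma: sigma = epsilon·E.
Convert to SI units:
  E = 200 GPa = 2 × 10¹¹ Pa
Substitute:
  sigma = 0.001024 × (2 × 10¹¹)
  sigma = 2.048 × 10⁸ Pa
Convert: sigma = 2.048 × 10⁸ Pa = 204.8 MPa
Final answer: sigma = 204.8 MPa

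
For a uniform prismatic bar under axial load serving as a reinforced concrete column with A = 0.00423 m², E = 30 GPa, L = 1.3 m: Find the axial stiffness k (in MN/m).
Model: a uniform prismatic bar under axial load, so k = (A·E) / L.
Convert to SI units:
  E = 30 GPa = 3 × 10¹⁰ Pa
Substitute:
  k = (0.00423 × (3 × 10¹⁰)) / 1.3
  k = 9.762 × 10⁷ N/m
Convert: k = 9.762 × 10⁷ N/m = 97.62 MN/m
Final answer: k = 97.62 MN/m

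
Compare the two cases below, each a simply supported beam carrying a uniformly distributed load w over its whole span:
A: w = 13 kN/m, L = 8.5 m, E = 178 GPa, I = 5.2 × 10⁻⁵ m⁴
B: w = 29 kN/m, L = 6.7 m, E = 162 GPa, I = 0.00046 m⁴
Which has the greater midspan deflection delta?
Model: a simply supported beam carrying a uniformly distributed load w over its whole span, so delta = (5·w·L^4) / (384·E·I) (SI units).
  A: delta = (5 × 13000 × 8.5^4) / (384 × (1.78 × 10¹¹) × (5.2 × 10⁻⁵)) = 0.09546 m = 95.46 mm
  B: delta = (5 × 29000 × 6.7^4) / (384 × (1.62 × 10¹¹) × 0.00046) = 0.01021 m = 10.21 mm
95.46 mm > 10.21 mm, so A is larger.
Final answer: A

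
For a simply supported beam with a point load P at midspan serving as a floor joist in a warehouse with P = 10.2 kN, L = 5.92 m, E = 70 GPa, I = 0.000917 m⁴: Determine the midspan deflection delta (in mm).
Model: a simply supported beam with a point load P at midspan, so delta = (P·L^3) / (48·E·I).
Convert to SI units:
  P = 10.2 kN = 10200 N
  E = 70 GPa = 7 × 10¹⁰ Pa
Substitute:
  delta = (10200 × 5.92^3) / (48 × (7 × 10¹⁰) × 0.000917)
  delta = 0.0006868 m
Convert: delta = 0.0006868 m = 0.6868 mm
Final answer: delta = 0.6868 mm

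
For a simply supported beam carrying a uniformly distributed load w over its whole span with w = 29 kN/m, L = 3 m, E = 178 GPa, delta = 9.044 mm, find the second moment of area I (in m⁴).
Model: a simply supported beam carrying a uniformly distributed load w over its whole span, so delta = (5·w·L^4) / (384·E·I).
Solve for I: I = (5·w·L^4) / (384·delta·E).
Convert to SI units:
  w = 29 kN/m = 29000 N/m
  E = 178 GPa = 1.78 × 10¹¹ Pa
  delta = 9.044 mm = 0.009044 m
Substitute:
  I = (5 × 29000 × 3^4) / (384 × 0.009044 × (1.78 × 10¹¹))
  I = 1.9 × 10⁻⁵ m⁴
Final answer: I = 1.9 × 10⁻⁵ m⁴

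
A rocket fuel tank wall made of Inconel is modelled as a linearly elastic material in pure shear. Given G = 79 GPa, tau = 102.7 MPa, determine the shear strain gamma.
Model: a linearly elastic material in pure shear, so tau = G·gamma.
Solve for gamma: gamma = tau / G.
Convert to SI units:
  G = 79 GPa = 7.9 × 10¹⁰ Pa
  tau = 102.7 MPa = 1.027 × 10⁸ Pa
Substitute:
  gamma = (1.027 × 10⁸) / (7.9 × 10¹⁰)
  gamma = 0.0013
Final answer: gamma = 0.0013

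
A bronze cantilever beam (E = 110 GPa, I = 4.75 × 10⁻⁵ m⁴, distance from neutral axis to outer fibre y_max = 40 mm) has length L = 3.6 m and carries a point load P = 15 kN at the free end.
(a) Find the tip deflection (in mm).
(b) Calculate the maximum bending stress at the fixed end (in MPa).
(a) Tip deflection of a cantilever with an end point load: δ = P·L^3 / (3·E·I). Convert P = 15 kN = 15000 N, E = 110 GPa = 1.1 × 10¹¹ Pa.
  δ = (15000 × 3.6^3) / (3 × (1.1 × 10¹¹) × (4.75 × 10⁻⁵)) = 0.04465 m = 44.65 mm
(b) Maximum bending moment at the fixed end: M = P·L = 15000 × 3.6 = 54000 N·m. Convert y_max = 40 mm = 0.04 m.
  σ = M·y_max / I = (54000 × 0.04) / (4.75 × 10⁻⁵) = 4.547 × 10⁷ Pa = 45.47 MPa
Final answer: (a) δ = 44.65 mm, (b) σ = 45.47 MPa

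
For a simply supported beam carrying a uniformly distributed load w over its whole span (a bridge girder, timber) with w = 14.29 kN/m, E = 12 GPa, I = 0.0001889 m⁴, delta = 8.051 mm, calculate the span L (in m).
Model: a simply supported beam carrying a uniformly distributed load w over its whole span, so delta = (5·w·L^4) / (384·E·I).
Solve for L: L = ((384·delta·E·I) / (5·w))^(1/4).
Convert to SI units:
  w = 14.29 kN/m = 14290 N/m
  E = 12 GPa = 1.2 × 10¹⁰ Pa
  delta = 8.051 mm = 0.008051 m
Substitute:
  L = ((384 × 0.008051 × (1.2 × 10¹⁰) × 0.0001889) / (5 × 14290))^(1/4)
  L = 3.147 m
Final answer: L = 3.147 m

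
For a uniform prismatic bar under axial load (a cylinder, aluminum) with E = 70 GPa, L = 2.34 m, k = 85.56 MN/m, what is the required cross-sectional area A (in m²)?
Model: a uniform prismatic bar under axial load, so k = (A·E) / L.
Solve for A: A = (k·L) / E.
Convert to SI units:
  E = 70 GPa = 7 × 10¹⁰ Pa
  k = 85.56 MN/m = 8.556 × 10⁷ N/m
Substitute:
  A = ((8.556 × 10⁷) × 2.34) / (7 × 10¹⁰)
  A = 0.00286 m²
Final answer: A = 0.00286 m²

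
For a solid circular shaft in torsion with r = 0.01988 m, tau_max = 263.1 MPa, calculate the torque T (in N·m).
Model: a solid circular shaft in torsion, so tau_max = (2·T) / (π·r^3).
Solve for T: T = (π·tau_max·r^3) / 2.
Convert to SI units:
  tau_max = 263.1 MPa = 2.631 × 10⁸ Pa
Substitute:
  T = (π × (2.631 × 10⁸) × 0.01988^3) / 2
  T = 3247 N·m
Final answer: T = 3247 N·m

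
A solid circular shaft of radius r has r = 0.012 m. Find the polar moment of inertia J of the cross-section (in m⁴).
Model: a solid circular shaft of radius r, so J = (π·r^4) / 2.
Substitute:
  J = (π × 0.012^4) / 2
  J = 3.257 × 10⁻⁸ m⁴
Final answer: J = 3.257 × 10⁻⁸ m⁴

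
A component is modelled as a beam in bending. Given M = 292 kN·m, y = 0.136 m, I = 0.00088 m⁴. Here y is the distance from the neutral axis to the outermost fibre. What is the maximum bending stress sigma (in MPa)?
Model: a beam in bending, so sigma = (M·y) / I.
Convert to SI units:
  M = 292 kN·m = 292000 N·m
Substitute:
  sigma = (292000 × 0.136) / 0.00088
  sigma = 4.513 × 10⁷ Pa
Convert: sigma = 4.513 × 10⁷ Pa = 45.13 MPa
Final answer: sigma = 45.13 MPa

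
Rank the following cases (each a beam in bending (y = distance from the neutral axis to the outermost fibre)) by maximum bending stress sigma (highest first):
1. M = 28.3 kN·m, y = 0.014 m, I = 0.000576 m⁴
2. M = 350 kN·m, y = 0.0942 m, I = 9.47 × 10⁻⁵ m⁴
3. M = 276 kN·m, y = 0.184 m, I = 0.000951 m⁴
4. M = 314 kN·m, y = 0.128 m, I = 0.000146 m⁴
Model: a beam in bending (y = distance from the neutral axis to the outermost fibre), so sigma = (M·y) / I (SI units).
  Case 1: sigma = (28300 × 0.014) / 0.000576 = 687800 Pa = 0.6878 MPa
  Case 2: sigma = (350000 × 0.0942) / (9.47 × 10⁻⁵) = 3.482 × 10⁸ Pa = 348.2 MPa
  Case 3: sigma = (276000 × 0.184) / 0.000951 = 5.34 × 10⁷ Pa = 53.4 MPa
  Case 4: sigma = (314000 × 0.128) / 0.000146 = 2.753 × 10⁸ Pa = 275.3 MPa
Ordering: 348.2 MPa (case 2) > 275.3 MPa (case 4) > 53.4 MPa (case 3) > 0.6878 MPa (case 1)
Final answer: 2, 4, 3, 1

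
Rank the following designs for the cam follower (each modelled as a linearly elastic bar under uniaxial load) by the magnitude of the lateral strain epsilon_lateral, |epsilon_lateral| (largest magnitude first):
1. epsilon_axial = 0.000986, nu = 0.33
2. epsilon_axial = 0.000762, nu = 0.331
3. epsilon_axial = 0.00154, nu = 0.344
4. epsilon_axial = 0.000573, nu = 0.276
Model: a linearly elastic bar under uniaxial load, so epsilon_lateral = -nu·epsilon_axial (SI units).
  Case 1: epsilon_lateral = -(0.33 × 0.000986) = -0.0003254
  Case 2: epsilon_lateral = -(0.331 × 0.000762) = -0.0002522
  Case 3: epsilon_lateral = -(0.344 × 0.00154) = -0.0005298
  Case 4: epsilon_lateral = -(0.276 × 0.000573) = -0.0001581
Ordering by |epsilon_lateral|: 0.0005298 (case 3) > 0.0003254 (case 1) > 0.0002522 (case 2) > 0.0001581 (case 4)
Final answer: 3, 1, 2, 4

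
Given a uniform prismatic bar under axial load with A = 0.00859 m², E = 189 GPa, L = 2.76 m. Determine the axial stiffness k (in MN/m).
Model: a uniform prismatic bar under axial load, so k = (A·E) / L.
Convert to SI units:
  E = 189 GPa = 1.89 × 10¹¹ Pa
Substitute:
  k = (0.00859 × (1.89 × 10¹¹)) / 2.76
  k = 5.882 × 10⁸ N/m
Convert: k = 5.882 × 10⁸ N/m = 588.2 MN/m
Final answer: k = 588.2 MN/m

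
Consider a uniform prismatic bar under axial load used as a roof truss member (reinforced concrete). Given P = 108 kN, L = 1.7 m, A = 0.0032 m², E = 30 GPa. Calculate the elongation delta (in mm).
Model: a uniform prismatic bar under axial load, so delta = (P·L) / (A·E).
Convert to SI units:
  P = 108 kN = 108000 N
  E = 30 GPa = 3 × 10¹⁰ Pa
Substitute:
  delta = (108000 × 1.7) / (0.0032 × (3 × 10¹⁰))
  delta = 0.001913 m
Convert: delta = 0.001913 m = 1.913 mm
Final answer: delta = 1.913 mm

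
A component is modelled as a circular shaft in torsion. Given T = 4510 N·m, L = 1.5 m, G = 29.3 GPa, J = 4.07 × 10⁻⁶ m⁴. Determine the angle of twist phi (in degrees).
Model: a circular shaft in torsion, so phi = (T·L) / (G·J).
Convert to SI units:
  G = 29.3 GPa = 2.93 × 10¹⁰ Pa
Substitute:
  phi = (4510 × 1.5) / ((2.93 × 10¹⁰) × (4.07 × 10⁻⁶))
  phi = 0.05673 rad
Convert to degrees: phi = 0.05673 × 180/π = 3.25°
Final answer: phi = 3.25°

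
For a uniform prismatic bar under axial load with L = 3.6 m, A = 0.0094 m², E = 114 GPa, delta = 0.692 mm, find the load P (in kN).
Model: a uniform prismatic bar under axial load, so delta = (P·L) / (A·E).
Solve for P: P = (delta·A·E) / L.
Convert to SI units:
  E = 114 GPa = 1.14 × 10¹¹ Pa
  delta = 0.692 mm = 0.000692 m
Substitute:
  P = (0.000692 × 0.0094 × (1.14 × 10¹¹)) / 3.6
  P = 206000 N
Convert: P = 206000 N = 206 kN
Final answer: P = 206 kN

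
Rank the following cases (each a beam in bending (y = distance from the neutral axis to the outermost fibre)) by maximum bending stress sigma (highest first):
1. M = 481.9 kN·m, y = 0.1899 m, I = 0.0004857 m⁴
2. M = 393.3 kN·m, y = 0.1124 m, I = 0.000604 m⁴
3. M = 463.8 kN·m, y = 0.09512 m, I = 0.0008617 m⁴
Model: a beam in bending (y = distance from the neutral axis to the outermost fibre), so sigma = (M·y) / I (SI units).
  Case 1: sigma = (481900 × 0.1899) / 0.0004857 = 1.884 × 10⁸ Pa = 188.4 MPa
  Case 2: sigma = (393300 × 0.1124) / 0.000604 = 7.319 × 10⁷ Pa = 73.19 MPa
  Case 3: sigma = (463800 × 0.09512) / 0.0008617 = 5.12 × 10⁷ Pa = 51.2 MPa
Ordering: 188.4 MPa (case 1) > 73.19 MPa (case 2) > 51.2 MPa (case 3)
Final answer: 1, 2, 3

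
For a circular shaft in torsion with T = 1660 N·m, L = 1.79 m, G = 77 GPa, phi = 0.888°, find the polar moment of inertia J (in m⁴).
Model: a circular shaft in torsion, so phi = (T·L) / (G·J).
Solve for J: J = (T·L) / (phi·G).
Convert to SI units:
  G = 77 GPa = 7.7 × 10¹⁰ Pa
  phi = 0.888° = 0.0155 rad
Substitute:
  J = (1660 × 1.79) / (0.0155 × (7.7 × 10¹⁰))
  J = 2.49 × 10⁻⁶ m⁴
Final answer: J = 2.49 × 10⁻⁶ m⁴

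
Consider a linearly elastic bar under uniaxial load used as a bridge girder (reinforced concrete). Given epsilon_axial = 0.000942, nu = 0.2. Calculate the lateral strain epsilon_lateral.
Model: a linearly elastic bar under uniaxial load, so epsilon_lateral = -nu·epsilon_axial.
Substitute:
  epsilon_lateral = -(0.2 × 0.000942)
  epsilon_lateral = -0.0001884
Final answer: epsilon_lateral = -0.0001884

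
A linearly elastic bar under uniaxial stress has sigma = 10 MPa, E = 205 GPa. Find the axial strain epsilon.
Model: a linearly elastic bar under uniaxial stress, so epsilon = sigma / E.
Convert to SI units:
  sigma = 10 MPa = 1 × 10⁷ Pa
  E = 205 GPa = 2.05 × 10¹¹ Pa
Substitute:
  epsilon = (1 × 10⁷) / (2.05 × 10¹¹)
  epsilon = 4.878 × 10⁻⁵
Final answer: epsilon = 4.878 × 10⁻⁵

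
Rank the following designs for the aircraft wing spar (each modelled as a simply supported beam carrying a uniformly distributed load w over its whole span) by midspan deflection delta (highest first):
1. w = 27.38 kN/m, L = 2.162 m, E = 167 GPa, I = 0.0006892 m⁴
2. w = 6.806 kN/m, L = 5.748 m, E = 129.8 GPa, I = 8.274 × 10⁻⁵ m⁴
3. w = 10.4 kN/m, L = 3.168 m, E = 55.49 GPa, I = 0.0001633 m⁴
Model: a simply supported beam carrying a uniformly distributed load w over its whole span, so delta = (5·w·L^4) / (384·E·I) (SI units).
  Case 1: delta = (5 × 27380 × 2.162^4) / (384 × (1.67 × 10¹¹) × 0.0006892) = 6.768 × 10⁻⁵ m = 0.06768 mm
  Case 2: delta = (5 × 6806 × 5.748^4) / (384 × (1.298 × 10¹¹) × (8.274 × 10⁻⁵)) = 0.009008 m = 9.008 mm
  Case 3: delta = (5 × 10400 × 3.168^4) / (384 × (5.549 × 10¹⁰) × 0.0001633) = 0.001505 m = 1.505 mm
Ordering: 9.008 mm (case 2) > 1.505 mm (case 3) > 0.06768 mm (case 1)
Final answer: 2, 3, 1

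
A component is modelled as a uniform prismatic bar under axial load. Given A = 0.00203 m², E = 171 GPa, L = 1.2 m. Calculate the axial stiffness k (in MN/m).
Model: a uniform prismatic bar under axial load, so k = (A·E) / L.
Convert to SI units:
  E = 171 GPa = 1.71 × 10¹¹ Pa
Substitute:
  k = (0.00203 × (1.71 × 10¹¹)) / 1.2
  k = 2.893 × 10⁸ N/m
Convert: k = 2.893 × 10⁸ N/m = 289.3 MN/m
Final answer: k = 289.3 MN/m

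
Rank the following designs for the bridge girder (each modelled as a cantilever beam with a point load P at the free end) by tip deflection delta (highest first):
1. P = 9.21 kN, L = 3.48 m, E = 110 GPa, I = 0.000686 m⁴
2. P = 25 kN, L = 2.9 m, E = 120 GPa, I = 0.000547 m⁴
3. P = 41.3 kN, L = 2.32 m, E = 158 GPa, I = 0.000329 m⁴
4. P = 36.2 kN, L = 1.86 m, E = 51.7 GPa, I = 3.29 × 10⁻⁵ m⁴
Model: a cantilever beam with a point load P at the free end, so delta = (P·L^3) / (3·E·I) (SI units).
  Case 1: delta = (9210 × 3.48^3) / (3 × (1.1 × 10¹¹) × 0.000686) = 0.001715 m = 1.715 mm
  Case 2: delta = (25000 × 2.9^3) / (3 × (1.2 × 10¹¹) × 0.000547) = 0.003096 m = 3.096 mm
  Case 3: delta = (41300 × 2.32^3) / (3 × (1.58 × 10¹¹) × 0.000329) = 0.003307 m = 3.307 mm
  Case 4: delta = (36200 × 1.86^3) / (3 × (5.17 × 10¹⁰) × (3.29 × 10⁻⁵)) = 0.04565 m = 45.65 mm
Ordering: 45.65 mm (case 4) > 3.307 mm (case 3) > 3.096 mm (case 2) > 1.715 mm (case 1)
Final answer: 4, 3, 2, 1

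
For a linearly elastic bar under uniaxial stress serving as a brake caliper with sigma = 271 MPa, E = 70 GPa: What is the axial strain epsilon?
Model: a linearly elastic bar under uniaxial stress, so epsilon = sigma / E.
Convert to SI units:
  sigma = 271 MPa = 2.71 × 10⁸ Pa
  E = 70 GPa = 7 × 10¹⁰ Pa
Substitute:
  epsilon = (2.71 × 10⁸) / (7 × 10¹⁰)
  epsilon = 0.003871
Final answer: epsilon = 0.003871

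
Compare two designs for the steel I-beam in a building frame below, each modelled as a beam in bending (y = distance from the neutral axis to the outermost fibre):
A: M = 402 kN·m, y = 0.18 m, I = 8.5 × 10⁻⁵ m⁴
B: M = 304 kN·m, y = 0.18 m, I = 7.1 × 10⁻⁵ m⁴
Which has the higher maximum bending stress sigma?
Model: a beam in bending (y = distance from the neutral axis to the outermost fibre), so sigma = (M·y) / I (SI units).
  A: sigma = (402000 × 0.18) / (8.5 × 10⁻⁵) = 8.513 × 10⁸ Pa = 851.3 MPa
  B: sigma = (304000 × 0.18) / (7.1 × 10⁻⁵) = 7.707 × 10⁸ Pa = 770.7 MPa
851.3 MPa > 770.7 MPa, so A is larger.
Final answer: A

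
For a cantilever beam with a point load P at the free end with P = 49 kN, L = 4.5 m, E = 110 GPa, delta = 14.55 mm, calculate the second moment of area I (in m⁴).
Model: a cantilever beam with a point load P at the free end, so delta = (P·L^3) / (3·E·I).
Solve for I: I = (P·L^3) / (3·delta·E).
Convert to SI units:
  P = 49 kN = 49000 N
  E = 110 GPa = 1.1 × 10¹¹ Pa
  delta = 14.55 mm = 0.01455 m
Substitute:
  I = (49000 × 4.5^3) / (3 × 0.01455 × (1.1 × 10¹¹))
  I = 0.0009299 m⁴
Final answer: I = 0.0009299 m⁴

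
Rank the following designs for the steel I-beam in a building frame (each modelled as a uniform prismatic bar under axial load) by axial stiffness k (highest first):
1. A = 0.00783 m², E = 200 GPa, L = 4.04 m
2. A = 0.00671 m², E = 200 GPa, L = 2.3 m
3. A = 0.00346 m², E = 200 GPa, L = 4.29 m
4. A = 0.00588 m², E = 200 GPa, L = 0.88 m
Model: a uniform prismatic bar under axial load, so k = (A·E) / L (SI units).
  Case 1: k = (0.00783 × (2 × 10¹¹)) / 4.04 = 3.876 × 10⁸ N/m = 387.6 MN/m
  Case 2: k = (0.00671 × (2 × 10¹¹)) / 2.3 = 5.835 × 10⁸ N/m = 583.5 MN/m
  Case 3: k = (0.00346 × (2 × 10¹¹)) / 4.29 = 1.613 × 10⁸ N/m = 161.3 MN/m
  Case 4: k = (0.00588 × (2 × 10¹¹)) / 0.88 = 1.336 × 10⁹ N/m = 1336 MN/m
Ordering: 1336 MN/m (case 4) > 583.5 MN/m (case 2) > 387.6 MN/m (case 1) > 161.3 MN/m (case 3)
Final answer: 4, 2, 1, 3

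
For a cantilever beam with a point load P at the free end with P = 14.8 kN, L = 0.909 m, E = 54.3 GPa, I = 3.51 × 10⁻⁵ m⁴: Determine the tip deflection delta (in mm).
Model: a cantilever beam with a point load P at the free end, so delta = (P·L^3) / (3·E·I).
Convert to SI units:
  P = 14.8 kN = 14800 N
  E = 54.3 GPa = 5.43 × 10¹⁰ Pa
Substitute:
  delta = (14800 × 0.909^3) / (3 × (5.43 × 10¹⁰) × (3.51 × 10⁻⁵))
  delta = 0.001944 m
Convert: delta = 0.001944 m = 1.944 mm
Final answer: delta = 1.944 mm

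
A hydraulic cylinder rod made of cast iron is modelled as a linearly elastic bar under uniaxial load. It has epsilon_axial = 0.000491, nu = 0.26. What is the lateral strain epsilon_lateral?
Model: a linearly elastic bar under uniaxial load, so epsilon_lateral = -nu·epsilon_axial.
Substitute:
  epsilon_lateral = -(0.26 × 0.000491)
  epsilon_lateral = -0.0001277
Final answer: epsilon_lateral = -0.0001277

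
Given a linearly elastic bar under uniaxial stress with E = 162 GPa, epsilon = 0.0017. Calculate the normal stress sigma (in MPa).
Model: a linearly elastic bar under uniaxial stress, so sigma = E·epsilon.
Convert to SI units:
  E = 162 GPa = 1.62 × 10¹¹ Pa
Substitute:
  sigma = (1.62 × 10¹¹) × 0.0017
  sigma = 2.754 × 10⁸ Pa
Convert: sigma = 2.754 × 10⁸ Pa = 275.4 MPa
Final answer: sigma = 275.4 MPa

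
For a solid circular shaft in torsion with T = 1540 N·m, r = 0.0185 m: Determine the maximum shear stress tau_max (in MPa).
Model: a solid circular shaft in torsion, so tau_max = (2·T) / (π·r^3).
Substitute:
  tau_max = (2 × 1540) / (π × 0.0185^3)
  tau_max = 1.548 × 10⁸ Pa
Convert: tau_max = 1.548 × 10⁸ Pa = 154.8 MPa
Final answer: tau_max = 154.8 MPa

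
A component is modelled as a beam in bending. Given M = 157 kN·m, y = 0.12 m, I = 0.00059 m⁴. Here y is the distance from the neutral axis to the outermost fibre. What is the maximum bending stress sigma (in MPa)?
Model: a beam in bending, so sigma = (M·y) / I.
Convert to SI units:
  M = 157 kN·m = 157000 N·m
Substitute:
  sigma = (157000 × 0.12) / 0.00059
  sigma = 3.193 × 10⁷ Pa
Convert: sigma = 3.193 × 10⁷ Pa = 31.93 MPa
Final answer: sigma = 31.93 MPa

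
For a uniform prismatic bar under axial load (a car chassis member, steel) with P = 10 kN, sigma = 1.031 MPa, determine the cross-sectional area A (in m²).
Model: a uniform prismatic bar under axial load, so sigma = P / A.
Solve for A: A = P / sigma.
Convert to SI units:
  P = 10 kN = 10000 N
  sigma = 1.031 MPa = 1.031 × 10⁶ Pa
Substitute:
  A = 10000 / (1.031 × 10⁶)
  A = 0.009699 m²
Final answer: A = 0.009699 m²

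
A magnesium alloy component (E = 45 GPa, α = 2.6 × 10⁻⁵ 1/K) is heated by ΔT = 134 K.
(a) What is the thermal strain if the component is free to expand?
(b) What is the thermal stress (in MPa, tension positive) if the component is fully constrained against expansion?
(a) Free thermal strain ε_th = α·ΔT = (2.6 × 10⁻⁵) × 134 = 0.003484
(b) Fully constrained, the expansion is suppressed, so σ = -E·α·ΔT. Convert E = 45 GPa = 4.5 × 10¹⁰ Pa.
  σ = -(4.5 × 10¹⁰) × (2.6 × 10⁻⁵) × 134 = -1.568 × 10⁸ Pa = -156.8 MPa (compressive)
Final answer: (a) ε_th = 0.003484, (b) σ = -156.8 MPa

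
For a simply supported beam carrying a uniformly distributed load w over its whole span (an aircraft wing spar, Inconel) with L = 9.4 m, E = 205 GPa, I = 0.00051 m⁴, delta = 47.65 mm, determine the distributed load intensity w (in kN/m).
Model: a simply supported beam carrying a uniformly distributed load w over its whole span, so delta = (5·w·L^4) / (384·E·I).
Solve for w: w = (384·delta·E·I) / (5·L^4).
Convert to SI units:
  E = 205 GPa = 2.05 × 10¹¹ Pa
  delta = 47.65 mm = 0.04765 m
Substitute:
  w = (384 × 0.04765 × (2.05 × 10¹¹) × 0.00051) / (5 × 9.4^4)
  w = 49000 N/m
Convert: w = 49000 N/m = 49 kN/m
Final answer: w = 49 kN/m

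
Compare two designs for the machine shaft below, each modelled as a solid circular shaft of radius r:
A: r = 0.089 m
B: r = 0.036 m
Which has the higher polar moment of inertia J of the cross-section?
Model: a solid circular shaft of radius r, so J = (π·r^4) / 2 (SI units).
  A: J = (π × 0.089^4) / 2 = 9.856 × 10⁻⁵ m⁴
  B: J = (π × 0.036^4) / 2 = 2.638 × 10⁻⁶ m⁴
9.856 × 10⁻⁵ m⁴ > 2.638 × 10⁻⁶ m⁴, so A is larger.
Final answer: A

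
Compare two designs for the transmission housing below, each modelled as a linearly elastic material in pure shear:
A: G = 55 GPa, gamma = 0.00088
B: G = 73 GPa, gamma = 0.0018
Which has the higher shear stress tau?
Model: a linearly elastic material in pure shear, so tau = G·gamma (SI units).
  A: tau = (5.5 × 10¹⁰) × 0.00088 = 4.84 × 10⁷ Pa = 48.4 MPa
  B: tau = (7.3 × 10¹⁰) × 0.0018 = 1.314 × 10⁸ Pa = 131.4 MPa
131.4 MPa > 48.4 MPa, so B is larger.
Final answer: B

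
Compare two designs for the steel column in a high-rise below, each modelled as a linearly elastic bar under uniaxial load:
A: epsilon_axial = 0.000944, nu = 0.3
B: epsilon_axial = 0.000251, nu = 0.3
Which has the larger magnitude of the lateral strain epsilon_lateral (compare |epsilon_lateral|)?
Model: a linearly elastic bar under uniaxial load, so epsilon_lateral = -nu·epsilon_axial (SI units).
  A: epsilon_lateral = -(0.3 × 0.000944) = -0.0002832
  B: epsilon_lateral = -(0.3 × 0.000251) = -7.53 × 10⁻⁵
|epsilon_lateral|: A = 0.0002832, B = 7.53 × 10⁻⁵, so A is larger in magnitude.
Final answer: A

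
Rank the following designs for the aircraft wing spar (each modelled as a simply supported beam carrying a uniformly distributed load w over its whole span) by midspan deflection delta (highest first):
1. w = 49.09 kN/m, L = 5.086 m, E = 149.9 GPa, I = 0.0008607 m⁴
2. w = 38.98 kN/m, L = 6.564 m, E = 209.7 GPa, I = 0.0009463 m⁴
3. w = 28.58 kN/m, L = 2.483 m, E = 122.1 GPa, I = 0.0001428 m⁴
Model: a simply supported beam carrying a uniformly distributed load w over its whole span, so delta = (5·w·L^4) / (384·E·I) (SI units).
  Case 1: delta = (5 × 49090 × 5.086^4) / (384 × (1.499 × 10¹¹) × 0.0008607) = 0.003315 m = 3.315 mm
  Case 2: delta = (5 × 38980 × 6.564^4) / (384 × (2.097 × 10¹¹) × 0.0009463) = 0.004748 m = 4.748 mm
  Case 3: delta = (5 × 28580 × 2.483^4) / (384 × (1.221 × 10¹¹) × 0.0001428) = 0.0008113 m = 0.8113 mm
Ordering: 4.748 mm (case 2) > 3.315 mm (case 1) > 0.8113 mm (case 3)
Final answer: 2, 1, 3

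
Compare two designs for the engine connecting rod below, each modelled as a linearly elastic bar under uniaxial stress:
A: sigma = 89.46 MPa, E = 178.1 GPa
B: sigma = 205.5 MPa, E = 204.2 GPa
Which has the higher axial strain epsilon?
Model: a linearly elastic bar under uniaxial stress, so epsilon = sigma / E (SI units).
  A: epsilon = (8.946 × 10⁷) / (1.781 × 10¹¹) = 0.0005023
  B: epsilon = (2.055 × 10⁸) / (2.042 × 10¹¹) = 0.001006
0.001006 > 0.0005023, so B is larger.
Final answer: B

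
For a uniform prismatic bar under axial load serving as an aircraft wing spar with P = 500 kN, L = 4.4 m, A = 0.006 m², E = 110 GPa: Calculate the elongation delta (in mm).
Model: a uniform prismatic bar under axial load, so delta = (P·L) / (A·E).
Convert to SI units:
  P = 500 kN = 500000 N
  E = 110 GPa = 1.1 × 10¹¹ Pa
Substitute:
  delta = (500000 × 4.4) / (0.006 × (1.1 × 10¹¹))
  delta = 0.003333 m
Convert: delta = 0.003333 m = 3.333 mm
Final answer: delta = 3.333 mm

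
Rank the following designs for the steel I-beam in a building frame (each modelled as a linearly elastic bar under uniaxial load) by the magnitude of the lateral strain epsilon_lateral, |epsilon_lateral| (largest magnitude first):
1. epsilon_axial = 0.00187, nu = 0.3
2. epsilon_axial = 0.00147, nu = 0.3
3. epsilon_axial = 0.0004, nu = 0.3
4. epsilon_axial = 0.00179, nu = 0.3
Model: a linearly elastic bar under uniaxial load, so epsilon_lateral = -nu·epsilon_axial (SI units).
  Case 1: epsilon_lateral = -(0.3 × 0.00187) = -0.000561
  Case 2: epsilon_lateral = -(0.3 × 0.00147) = -0.000441
  Case 3: epsilon_lateral = -(0.3 × 0.0004) = -0.00012
  Case 4: epsilon_lateral = -(0.3 × 0.00179) = -0.000537
Ordering by |epsilon_lateral|: 0.000561 (case 1) > 0.000537 (case 4) > 0.000441 (case 2) > 0.00012 (case 3)
Final answer: 1, 4, 2, 3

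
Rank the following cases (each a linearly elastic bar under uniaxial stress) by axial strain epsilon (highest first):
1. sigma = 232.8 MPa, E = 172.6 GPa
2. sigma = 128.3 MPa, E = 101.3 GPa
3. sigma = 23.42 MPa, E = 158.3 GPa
Model: a linearly elastic bar under uniaxial stress, so epsilon = sigma / E (SI units).
  Case 1: epsilon = (2.328 × 10⁸) / (1.726 × 10¹¹) = 0.001349
  Case 2: epsilon = (1.283 × 10⁸) / (1.013 × 10¹¹) = 0.001267
  Case 3: epsilon = (2.342 × 10⁷) / (1.583 × 10¹¹) = 0.0001479
Ordering: 0.001349 (case 1) > 0.001267 (case 2) > 0.0001479 (case 3)
Final answer: 1, 2, 3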